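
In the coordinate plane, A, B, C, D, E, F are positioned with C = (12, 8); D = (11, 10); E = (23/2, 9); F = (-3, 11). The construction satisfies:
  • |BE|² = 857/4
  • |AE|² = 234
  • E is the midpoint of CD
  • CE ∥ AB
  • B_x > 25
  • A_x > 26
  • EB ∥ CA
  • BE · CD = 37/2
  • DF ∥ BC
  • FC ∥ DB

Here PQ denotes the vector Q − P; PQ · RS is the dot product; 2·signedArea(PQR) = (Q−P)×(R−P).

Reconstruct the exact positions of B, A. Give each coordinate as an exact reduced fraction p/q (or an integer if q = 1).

1. B_x = 26  [DF ∥ BC ∩ FC ∥ DB]
2. B_y = 7  [DF ∥ BC ∩ FC ∥ DB]
   → B = (26, 7)
3. A_x = 53/2  [CE ∥ AB ∩ EB ∥ CA]
4. A_y = 6  [CE ∥ AB ∩ EB ∥ CA]
   → A = (53/2, 6)

A = (53/2, 6)
B = (26, 7)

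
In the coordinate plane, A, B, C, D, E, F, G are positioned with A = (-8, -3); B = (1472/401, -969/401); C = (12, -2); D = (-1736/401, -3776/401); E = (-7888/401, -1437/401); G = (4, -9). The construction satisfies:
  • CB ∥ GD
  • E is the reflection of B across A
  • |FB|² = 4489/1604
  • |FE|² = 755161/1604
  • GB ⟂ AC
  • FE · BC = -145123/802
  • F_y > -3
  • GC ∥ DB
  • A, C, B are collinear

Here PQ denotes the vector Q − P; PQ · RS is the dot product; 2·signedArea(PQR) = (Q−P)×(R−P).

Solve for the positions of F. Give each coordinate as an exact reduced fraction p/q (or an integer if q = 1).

F = (2, -5/2)

1. F_x = 2  [line -3340/401·x + -167/401·y + 12525/802 = 0 ∩ |FB|² = 4489/1604]
2. F_y = -5/2  [line -3340/401·x + -167/401·y + 12525/802 = 0 ∩ |FB|² = 4489/1604]
   → F = (2, -5/2)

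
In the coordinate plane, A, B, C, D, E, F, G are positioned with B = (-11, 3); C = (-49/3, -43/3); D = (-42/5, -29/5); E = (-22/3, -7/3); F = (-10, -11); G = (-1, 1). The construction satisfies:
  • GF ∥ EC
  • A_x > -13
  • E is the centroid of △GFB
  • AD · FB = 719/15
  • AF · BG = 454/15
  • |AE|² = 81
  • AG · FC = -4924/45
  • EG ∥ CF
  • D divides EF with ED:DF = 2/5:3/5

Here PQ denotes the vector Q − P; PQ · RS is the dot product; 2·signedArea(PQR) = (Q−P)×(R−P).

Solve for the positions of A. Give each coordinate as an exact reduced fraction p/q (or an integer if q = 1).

A = (-191/15, -143/15)

1. A_x = -191/15  [AF · BG = 454/15 ∩ AD · FB = 719/15]
2. A_y = -143/15  [AF · BG = 454/15 ∩ AD · FB = 719/15]
   → A = (-191/15, -143/15)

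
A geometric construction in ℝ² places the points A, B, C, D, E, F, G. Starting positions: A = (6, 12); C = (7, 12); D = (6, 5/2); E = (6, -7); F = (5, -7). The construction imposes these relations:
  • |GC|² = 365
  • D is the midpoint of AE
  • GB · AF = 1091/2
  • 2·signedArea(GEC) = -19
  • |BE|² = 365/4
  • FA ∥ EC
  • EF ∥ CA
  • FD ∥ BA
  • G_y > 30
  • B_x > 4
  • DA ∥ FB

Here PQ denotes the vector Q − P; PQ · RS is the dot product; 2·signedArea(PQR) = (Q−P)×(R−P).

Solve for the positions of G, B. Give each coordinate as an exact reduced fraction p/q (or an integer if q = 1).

1. G_x = 9  [line -19·x + 1·y + 140 = 0 ∩ |GC|² = 365]
2. G_y = 31  [line -19·x + 1·y + 140 = 0 ∩ |GC|² = 365]
   → G = (9, 31)
3. B_x = 5  [GB · AF = 1091/2 ∩ FD ∥ BA]
4. B_y = 5/2  [GB · AF = 1091/2 ∩ FD ∥ BA]
   → B = (5, 5/2)

B = (5, 5/2)
G = (9, 31)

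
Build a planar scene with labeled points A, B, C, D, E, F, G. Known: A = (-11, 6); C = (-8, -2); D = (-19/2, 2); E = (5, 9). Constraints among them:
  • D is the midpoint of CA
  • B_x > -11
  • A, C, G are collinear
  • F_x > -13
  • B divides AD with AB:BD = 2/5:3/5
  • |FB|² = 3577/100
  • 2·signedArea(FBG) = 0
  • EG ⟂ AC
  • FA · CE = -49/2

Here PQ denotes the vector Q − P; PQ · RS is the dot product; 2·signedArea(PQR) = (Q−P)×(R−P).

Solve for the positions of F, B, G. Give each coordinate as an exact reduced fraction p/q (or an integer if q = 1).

B = (-52/5, 22/5)
F = (-25/2, 10)
G = (-731/73, 246/73)

1. B_x = -52/5  [B divides AD with AB:BD = 2/5:3/5]
2. B_y = 22/5  [B divides AD with AB:BD = 2/5:3/5]
   → B = (-52/5, 22/5)
3. G_x = -731/73  [A, C, G are collinear ∩ EG ⟂ AC]
4. G_y = 246/73  [A, C, G are collinear ∩ EG ⟂ AC]
   → G = (-731/73, 246/73)
5. F_x = -25/2  [2·signedArea(FBG) = 0 ∩ FA · CE = -49/2]
6. F_y = 10  [2·signedArea(FBG) = 0 ∩ FA · CE = -49/2]
   → F = (-25/2, 10)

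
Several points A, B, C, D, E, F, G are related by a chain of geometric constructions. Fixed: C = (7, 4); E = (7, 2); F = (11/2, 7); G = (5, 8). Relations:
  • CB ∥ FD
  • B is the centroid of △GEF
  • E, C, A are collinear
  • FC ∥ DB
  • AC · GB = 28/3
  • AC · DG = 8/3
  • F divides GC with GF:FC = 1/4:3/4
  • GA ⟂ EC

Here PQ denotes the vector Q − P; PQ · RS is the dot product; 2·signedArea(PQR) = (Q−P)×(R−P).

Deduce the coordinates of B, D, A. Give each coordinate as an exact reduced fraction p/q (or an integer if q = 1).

A = (7, 8)
B = (35/6, 17/3)
D = (13/3, 26/3)

1. B_x = 35/6  [B is the centroid of △GEF]
2. B_y = 17/3  [B is the centroid of △GEF]
   → B = (35/6, 17/3)
3. D_x = 13/3  [FC ∥ DB ∩ CB ∥ FD]
4. D_y = 26/3  [FC ∥ DB ∩ CB ∥ FD]
   → D = (13/3, 26/3)
5. A_x = 7  [E, C, A are collinear ∩ GA ⟂ EC]
6. A_y = 8  [E, C, A are collinear ∩ GA ⟂ EC]
   → A = (7, 8)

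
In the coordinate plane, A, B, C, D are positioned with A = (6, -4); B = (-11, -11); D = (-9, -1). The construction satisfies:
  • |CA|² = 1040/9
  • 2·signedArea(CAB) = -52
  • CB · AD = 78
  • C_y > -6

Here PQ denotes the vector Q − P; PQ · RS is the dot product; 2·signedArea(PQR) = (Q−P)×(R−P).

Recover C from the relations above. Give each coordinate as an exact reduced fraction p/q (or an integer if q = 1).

1. C_x = -14/3  [CB · AD = 78 ∩ 2·signedArea(CAB) = -52]
2. C_y = -16/3  [CB · AD = 78 ∩ 2·signedArea(CAB) = -52]
   → C = (-14/3, -16/3)

C = (-14/3, -16/3)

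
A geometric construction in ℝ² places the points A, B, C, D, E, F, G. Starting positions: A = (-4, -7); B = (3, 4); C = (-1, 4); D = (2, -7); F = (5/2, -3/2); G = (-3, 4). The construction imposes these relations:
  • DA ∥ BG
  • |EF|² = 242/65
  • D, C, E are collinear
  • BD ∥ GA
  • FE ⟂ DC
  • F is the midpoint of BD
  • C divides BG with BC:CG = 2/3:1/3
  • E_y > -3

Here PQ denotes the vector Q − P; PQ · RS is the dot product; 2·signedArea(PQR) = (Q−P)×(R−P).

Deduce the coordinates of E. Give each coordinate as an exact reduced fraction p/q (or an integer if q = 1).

E = (83/130, -261/130)

1. E_x = 83/130  [D, C, E are collinear ∩ FE ⟂ DC]
2. E_y = -261/130  [D, C, E are collinear ∩ FE ⟂ DC]
   → E = (83/130, -261/130)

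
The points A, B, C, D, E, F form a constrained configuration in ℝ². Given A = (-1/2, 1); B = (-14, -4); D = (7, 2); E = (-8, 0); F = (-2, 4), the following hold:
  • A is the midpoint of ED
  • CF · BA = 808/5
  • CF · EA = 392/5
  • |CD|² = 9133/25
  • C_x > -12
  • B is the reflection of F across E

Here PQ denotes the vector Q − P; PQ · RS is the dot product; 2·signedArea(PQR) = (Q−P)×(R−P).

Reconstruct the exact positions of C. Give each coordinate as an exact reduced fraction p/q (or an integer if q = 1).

1. C_x = -58/5  [CF · BA = 808/5 ∩ CF · EA = 392/5]
2. C_y = -12/5  [CF · BA = 808/5 ∩ CF · EA = 392/5]
   → C = (-58/5, -12/5)

C = (-58/5, -12/5)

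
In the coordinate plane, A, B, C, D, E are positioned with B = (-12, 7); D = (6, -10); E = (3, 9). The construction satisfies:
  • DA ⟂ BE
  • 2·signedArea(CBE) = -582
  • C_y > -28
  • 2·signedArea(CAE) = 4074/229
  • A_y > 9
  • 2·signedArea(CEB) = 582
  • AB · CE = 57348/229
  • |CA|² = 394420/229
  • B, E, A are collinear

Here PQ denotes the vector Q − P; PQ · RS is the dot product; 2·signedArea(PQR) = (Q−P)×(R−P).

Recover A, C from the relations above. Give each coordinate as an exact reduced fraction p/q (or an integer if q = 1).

1. A_x = 792/229  [B, E, A are collinear ∩ DA ⟂ BE]
2. A_y = 2075/229  [B, E, A are collinear ∩ DA ⟂ BE]
   → A = (792/229, 2075/229)
3. C_x = 24  [2·signedArea(CAE) = 4074/229 ∩ AB · CE = 57348/229]
4. C_y = -27  [2·signedArea(CAE) = 4074/229 ∩ AB · CE = 57348/229]
   → C = (24, -27)

A = (792/229, 2075/229)
C = (24, -27)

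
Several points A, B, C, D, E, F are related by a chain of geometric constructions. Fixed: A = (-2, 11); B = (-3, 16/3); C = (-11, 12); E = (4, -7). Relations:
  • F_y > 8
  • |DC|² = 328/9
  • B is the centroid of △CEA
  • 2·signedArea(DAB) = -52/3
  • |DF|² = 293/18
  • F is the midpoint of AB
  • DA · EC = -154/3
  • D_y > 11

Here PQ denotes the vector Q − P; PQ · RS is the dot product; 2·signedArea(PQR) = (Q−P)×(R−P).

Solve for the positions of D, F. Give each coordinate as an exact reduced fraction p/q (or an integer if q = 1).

1. D_x = -5  [2·signedArea(DAB) = -52/3 ∩ DA · EC = -154/3]
2. D_y = 34/3  [2·signedArea(DAB) = -52/3 ∩ DA · EC = -154/3]
   → D = (-5, 34/3)
3. F_x = -5/2  [F is the midpoint of AB]
4. F_y = 49/6  [F is the midpoint of AB]
   → F = (-5/2, 49/6)

D = (-5, 34/3)
F = (-5/2, 49/6)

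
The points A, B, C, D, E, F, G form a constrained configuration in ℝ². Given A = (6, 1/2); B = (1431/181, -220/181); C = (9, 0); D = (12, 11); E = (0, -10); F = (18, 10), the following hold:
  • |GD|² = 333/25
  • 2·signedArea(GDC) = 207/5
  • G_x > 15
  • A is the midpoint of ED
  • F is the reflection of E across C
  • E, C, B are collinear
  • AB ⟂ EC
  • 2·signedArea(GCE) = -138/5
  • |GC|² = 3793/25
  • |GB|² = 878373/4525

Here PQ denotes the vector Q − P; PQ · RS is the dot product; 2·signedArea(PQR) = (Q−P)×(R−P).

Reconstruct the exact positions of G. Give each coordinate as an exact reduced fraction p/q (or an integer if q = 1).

1. G_x = 78/5  [2·signedArea(GDC) = 207/5 ∩ 2·signedArea(GCE) = -138/5]
2. G_y = 52/5  [2·signedArea(GDC) = 207/5 ∩ 2·signedArea(GCE) = -138/5]
   → G = (78/5, 52/5)

G = (78/5, 52/5)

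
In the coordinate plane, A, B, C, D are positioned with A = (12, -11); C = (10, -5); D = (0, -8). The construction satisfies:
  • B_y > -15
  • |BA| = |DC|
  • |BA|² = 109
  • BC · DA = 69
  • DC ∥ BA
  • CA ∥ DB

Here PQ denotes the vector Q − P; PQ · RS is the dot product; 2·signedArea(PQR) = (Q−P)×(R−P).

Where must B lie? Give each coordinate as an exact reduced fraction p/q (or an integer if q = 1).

1. B_x = 2  [DC ∥ BA ∩ CA ∥ DB]
2. B_y = -14  [DC ∥ BA ∩ CA ∥ DB]
   → B = (2, -14)

B = (2, -14)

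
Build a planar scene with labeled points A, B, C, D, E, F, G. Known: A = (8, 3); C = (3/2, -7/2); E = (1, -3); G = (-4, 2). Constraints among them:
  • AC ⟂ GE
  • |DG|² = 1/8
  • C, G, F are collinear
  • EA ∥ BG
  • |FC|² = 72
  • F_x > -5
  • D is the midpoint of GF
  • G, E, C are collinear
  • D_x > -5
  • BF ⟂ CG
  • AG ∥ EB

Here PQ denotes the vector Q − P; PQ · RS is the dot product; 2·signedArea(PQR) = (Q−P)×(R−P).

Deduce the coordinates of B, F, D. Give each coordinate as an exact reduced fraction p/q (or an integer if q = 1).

B = (-11, -4)
D = (-17/4, 9/4)
F = (-9/2, 5/2)

1. B_x = -11  [EA ∥ BG ∩ AG ∥ EB]
2. B_y = -4  [EA ∥ BG ∩ AG ∥ EB]
   → B = (-11, -4)
3. F_x = -9/2  [C, G, F are collinear ∩ BF ⟂ CG]
4. F_y = 5/2  [C, G, F are collinear ∩ BF ⟂ CG]
   → F = (-9/2, 5/2)
5. D_x = -17/4  [D is the midpoint of GF]
6. D_y = 9/4  [D is the midpoint of GF]
   → D = (-17/4, 9/4)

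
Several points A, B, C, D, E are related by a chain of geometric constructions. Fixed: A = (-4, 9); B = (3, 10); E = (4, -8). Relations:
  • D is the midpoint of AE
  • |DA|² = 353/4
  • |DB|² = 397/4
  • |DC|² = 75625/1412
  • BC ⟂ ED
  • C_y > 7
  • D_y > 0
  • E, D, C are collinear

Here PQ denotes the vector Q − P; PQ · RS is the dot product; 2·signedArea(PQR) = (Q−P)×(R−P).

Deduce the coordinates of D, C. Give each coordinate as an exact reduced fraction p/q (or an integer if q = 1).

1. D_x = 0  [D is the midpoint of AE]
2. D_y = 1/2  [D is the midpoint of AE]
   → D = (0, 1/2)
3. C_x = -1100/353  [E, D, C are collinear ∩ BC ⟂ ED]
4. C_y = 2514/353  [E, D, C are collinear ∩ BC ⟂ ED]
   → C = (-1100/353, 2514/353)

C = (-1100/353, 2514/353)
D = (0, 1/2)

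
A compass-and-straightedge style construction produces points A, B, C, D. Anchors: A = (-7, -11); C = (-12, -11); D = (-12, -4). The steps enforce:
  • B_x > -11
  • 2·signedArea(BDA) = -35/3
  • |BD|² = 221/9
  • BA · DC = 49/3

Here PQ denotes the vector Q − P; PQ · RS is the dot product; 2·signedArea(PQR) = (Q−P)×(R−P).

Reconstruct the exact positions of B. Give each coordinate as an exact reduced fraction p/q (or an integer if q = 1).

B = (-31/3, -26/3)

1. B_x = -31/3  [BA · DC = 49/3 ∩ 2·signedArea(BDA) = -35/3]
2. B_y = -26/3  [BA · DC = 49/3 ∩ 2·signedArea(BDA) = -35/3]
   → B = (-31/3, -26/3)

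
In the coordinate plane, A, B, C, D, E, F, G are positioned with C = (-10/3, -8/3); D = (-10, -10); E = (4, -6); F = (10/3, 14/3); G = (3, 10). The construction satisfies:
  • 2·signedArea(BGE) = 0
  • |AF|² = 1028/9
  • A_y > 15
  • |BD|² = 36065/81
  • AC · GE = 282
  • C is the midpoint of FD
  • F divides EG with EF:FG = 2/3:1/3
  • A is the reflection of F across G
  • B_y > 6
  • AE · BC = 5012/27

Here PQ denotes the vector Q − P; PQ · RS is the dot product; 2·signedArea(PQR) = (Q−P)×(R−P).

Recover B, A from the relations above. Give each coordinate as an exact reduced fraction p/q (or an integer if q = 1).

A = (8/3, 46/3)
B = (29/9, 58/9)

1. B_x = 29/9  [line 16·x + 1·y + -58 = 0 ∩ |BD|² = 36065/81]
2. B_y = 58/9  [line 16·x + 1·y + -58 = 0 ∩ |BD|² = 36065/81]
   → B = (29/9, 58/9)
3. A_x = 8/3  [A is the reflection of F across G]
4. A_y = 46/3  [A is the reflection of F across G]
   → A = (8/3, 46/3)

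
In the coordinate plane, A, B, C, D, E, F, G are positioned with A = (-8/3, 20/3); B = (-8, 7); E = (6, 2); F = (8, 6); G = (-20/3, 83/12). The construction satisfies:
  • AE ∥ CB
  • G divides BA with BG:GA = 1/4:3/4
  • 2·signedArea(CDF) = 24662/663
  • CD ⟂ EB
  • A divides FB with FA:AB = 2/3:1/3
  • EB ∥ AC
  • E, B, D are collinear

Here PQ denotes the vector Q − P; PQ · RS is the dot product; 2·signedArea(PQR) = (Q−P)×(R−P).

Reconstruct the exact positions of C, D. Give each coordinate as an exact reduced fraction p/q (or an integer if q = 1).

C = (-50/3, 35/3)
D = (-11380/663, 6811/663)

1. C_x = -50/3  [AE ∥ CB ∩ EB ∥ AC]
2. C_y = 35/3  [AE ∥ CB ∩ EB ∥ AC]
   → C = (-50/3, 35/3)
3. D_x = -11380/663  [E, B, D are collinear ∩ CD ⟂ EB]
4. D_y = 6811/663  [E, B, D are collinear ∩ CD ⟂ EB]
   → D = (-11380/663, 6811/663)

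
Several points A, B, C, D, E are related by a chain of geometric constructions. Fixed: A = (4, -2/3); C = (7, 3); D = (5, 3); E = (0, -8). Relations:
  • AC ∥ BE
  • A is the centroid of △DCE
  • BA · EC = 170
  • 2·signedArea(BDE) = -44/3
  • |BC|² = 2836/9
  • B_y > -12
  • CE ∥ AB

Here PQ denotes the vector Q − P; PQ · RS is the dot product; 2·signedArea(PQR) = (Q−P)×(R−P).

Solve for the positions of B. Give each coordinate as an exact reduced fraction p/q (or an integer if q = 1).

B = (-3, -35/3)

1. B_x = -3  [AC ∥ BE ∩ CE ∥ AB]
2. B_y = -35/3  [AC ∥ BE ∩ CE ∥ AB]
   → B = (-3, -35/3)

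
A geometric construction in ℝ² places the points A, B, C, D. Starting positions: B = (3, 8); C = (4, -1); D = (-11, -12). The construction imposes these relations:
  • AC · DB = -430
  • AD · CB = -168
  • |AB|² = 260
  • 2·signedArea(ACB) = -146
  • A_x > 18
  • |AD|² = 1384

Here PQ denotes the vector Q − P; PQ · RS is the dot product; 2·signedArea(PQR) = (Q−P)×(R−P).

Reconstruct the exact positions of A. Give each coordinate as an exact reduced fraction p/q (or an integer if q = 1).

A = (19, 10)

1. A_x = 19  [AC · DB = -430 ∩ 2·signedArea(ACB) = -146]
2. A_y = 10  [AC · DB = -430 ∩ 2·signedArea(ACB) = -146]
   → A = (19, 10)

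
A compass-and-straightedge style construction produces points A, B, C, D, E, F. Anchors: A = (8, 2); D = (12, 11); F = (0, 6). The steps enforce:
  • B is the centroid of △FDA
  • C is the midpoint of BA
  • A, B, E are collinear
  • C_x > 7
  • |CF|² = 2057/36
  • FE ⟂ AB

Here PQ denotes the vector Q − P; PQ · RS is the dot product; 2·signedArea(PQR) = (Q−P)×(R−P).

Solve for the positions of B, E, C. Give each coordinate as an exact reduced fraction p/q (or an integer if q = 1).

B = (20/3, 19/3)
C = (22/3, 25/6)
E = (1144/185, 1462/185)

1. B_x = 20/3  [B is the centroid of △FDA]
2. B_y = 19/3  [B is the centroid of △FDA]
   → B = (20/3, 19/3)
3. E_x = 1144/185  [A, B, E are collinear ∩ FE ⟂ AB]
4. E_y = 1462/185  [A, B, E are collinear ∩ FE ⟂ AB]
   → E = (1144/185, 1462/185)
5. C_x = 22/3  [C is the midpoint of BA]
6. C_y = 25/6  [C is the midpoint of BA]
   → C = (22/3, 25/6)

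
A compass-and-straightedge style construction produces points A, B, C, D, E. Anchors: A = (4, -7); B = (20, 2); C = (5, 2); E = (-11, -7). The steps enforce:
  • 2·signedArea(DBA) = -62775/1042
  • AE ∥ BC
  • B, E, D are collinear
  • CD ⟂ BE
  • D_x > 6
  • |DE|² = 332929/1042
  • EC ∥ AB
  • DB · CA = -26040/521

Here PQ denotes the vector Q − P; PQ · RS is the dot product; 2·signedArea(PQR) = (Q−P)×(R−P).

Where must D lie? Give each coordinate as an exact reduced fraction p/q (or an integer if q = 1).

1. D_x = 6425/1042  [B, E, D are collinear ∩ CD ⟂ BE]
2. D_y = -2101/1042  [B, E, D are collinear ∩ CD ⟂ BE]
   → D = (6425/1042, -2101/1042)

D = (6425/1042, -2101/1042)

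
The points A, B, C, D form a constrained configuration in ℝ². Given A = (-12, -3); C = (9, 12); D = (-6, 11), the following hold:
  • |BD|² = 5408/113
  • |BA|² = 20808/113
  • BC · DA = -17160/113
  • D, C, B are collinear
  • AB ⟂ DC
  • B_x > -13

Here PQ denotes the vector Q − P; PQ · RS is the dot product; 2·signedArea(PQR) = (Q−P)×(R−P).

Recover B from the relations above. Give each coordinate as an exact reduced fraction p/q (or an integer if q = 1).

B = (-1458/113, 1191/113)

1. B_x = -1458/113  [D, C, B are collinear ∩ AB ⟂ DC]
2. B_y = 1191/113  [D, C, B are collinear ∩ AB ⟂ DC]
   → B = (-1458/113, 1191/113)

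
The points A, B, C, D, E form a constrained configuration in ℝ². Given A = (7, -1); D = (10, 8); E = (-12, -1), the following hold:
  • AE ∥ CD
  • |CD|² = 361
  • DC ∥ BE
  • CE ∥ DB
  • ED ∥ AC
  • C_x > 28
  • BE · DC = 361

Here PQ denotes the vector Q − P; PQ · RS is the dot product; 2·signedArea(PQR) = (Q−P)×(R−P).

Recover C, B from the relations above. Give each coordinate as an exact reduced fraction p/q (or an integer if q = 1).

B = (-31, -1)
C = (29, 8)

1. C_x = 29  [AE ∥ CD ∩ ED ∥ AC]
2. C_y = 8  [AE ∥ CD ∩ ED ∥ AC]
   → C = (29, 8)
3. B_x = -31  [DC ∥ BE ∩ CE ∥ DB]
4. B_y = -1  [DC ∥ BE ∩ CE ∥ DB]
   → B = (-31, -1)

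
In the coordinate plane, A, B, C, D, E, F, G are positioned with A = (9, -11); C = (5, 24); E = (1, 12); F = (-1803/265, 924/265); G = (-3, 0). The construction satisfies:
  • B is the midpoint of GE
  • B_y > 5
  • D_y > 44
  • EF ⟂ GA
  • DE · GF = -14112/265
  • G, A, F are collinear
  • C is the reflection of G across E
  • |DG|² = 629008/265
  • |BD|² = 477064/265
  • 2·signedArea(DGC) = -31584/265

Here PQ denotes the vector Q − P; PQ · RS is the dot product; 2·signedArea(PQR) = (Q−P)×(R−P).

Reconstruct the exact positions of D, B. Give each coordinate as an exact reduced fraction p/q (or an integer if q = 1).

B = (-1, 6)
D = (4453/265, 11796/265)

1. D_x = 4453/265  [DE · GF = -14112/265 ∩ 2·signedArea(DGC) = -31584/265]
2. D_y = 11796/265  [DE · GF = -14112/265 ∩ 2·signedArea(DGC) = -31584/265]
   → D = (4453/265, 11796/265)
3. B_x = -1  [B is the midpoint of GE]
4. B_y = 6  [B is the midpoint of GE]
   → B = (-1, 6)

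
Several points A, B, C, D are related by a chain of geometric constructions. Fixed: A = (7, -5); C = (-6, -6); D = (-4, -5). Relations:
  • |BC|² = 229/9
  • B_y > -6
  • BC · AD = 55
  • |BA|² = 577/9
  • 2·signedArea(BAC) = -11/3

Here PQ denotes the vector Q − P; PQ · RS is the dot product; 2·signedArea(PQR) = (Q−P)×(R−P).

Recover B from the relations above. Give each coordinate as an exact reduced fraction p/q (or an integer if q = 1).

B = (-1, -16/3)

1. B_x = -1  [BC · AD = 55 ∩ 2·signedArea(BAC) = -11/3]
2. B_y = -16/3  [BC · AD = 55 ∩ 2·signedArea(BAC) = -11/3]
   → B = (-1, -16/3)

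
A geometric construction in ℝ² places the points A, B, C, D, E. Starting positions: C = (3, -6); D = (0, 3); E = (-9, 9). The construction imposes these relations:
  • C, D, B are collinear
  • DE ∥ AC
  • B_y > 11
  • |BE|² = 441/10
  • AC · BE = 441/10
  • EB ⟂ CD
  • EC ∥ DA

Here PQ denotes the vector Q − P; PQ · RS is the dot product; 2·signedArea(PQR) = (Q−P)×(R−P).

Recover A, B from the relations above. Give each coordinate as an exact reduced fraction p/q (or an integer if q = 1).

A = (12, -12)
B = (-27/10, 111/10)

1. A_x = 12  [DE ∥ AC ∩ EC ∥ DA]
2. A_y = -12  [DE ∥ AC ∩ EC ∥ DA]
   → A = (12, -12)
3. B_x = -27/10  [C, D, B are collinear ∩ EB ⟂ CD]
4. B_y = 111/10  [C, D, B are collinear ∩ EB ⟂ CD]
   → B = (-27/10, 111/10)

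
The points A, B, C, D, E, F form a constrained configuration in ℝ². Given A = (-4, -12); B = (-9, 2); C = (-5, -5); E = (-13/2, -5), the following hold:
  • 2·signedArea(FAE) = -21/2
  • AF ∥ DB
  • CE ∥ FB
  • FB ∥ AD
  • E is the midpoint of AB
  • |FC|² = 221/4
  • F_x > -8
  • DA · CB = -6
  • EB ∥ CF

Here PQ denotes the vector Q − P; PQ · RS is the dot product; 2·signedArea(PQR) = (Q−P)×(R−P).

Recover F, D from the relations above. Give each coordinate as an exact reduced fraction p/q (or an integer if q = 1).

1. F_x = -15/2  [CE ∥ FB ∩ EB ∥ CF]
2. F_y = 2  [CE ∥ FB ∩ EB ∥ CF]
   → F = (-15/2, 2)
3. D_x = -11/2  [AF ∥ DB ∩ FB ∥ AD]
4. D_y = -12  [AF ∥ DB ∩ FB ∥ AD]
   → D = (-11/2, -12)

D = (-11/2, -12)
F = (-15/2, 2)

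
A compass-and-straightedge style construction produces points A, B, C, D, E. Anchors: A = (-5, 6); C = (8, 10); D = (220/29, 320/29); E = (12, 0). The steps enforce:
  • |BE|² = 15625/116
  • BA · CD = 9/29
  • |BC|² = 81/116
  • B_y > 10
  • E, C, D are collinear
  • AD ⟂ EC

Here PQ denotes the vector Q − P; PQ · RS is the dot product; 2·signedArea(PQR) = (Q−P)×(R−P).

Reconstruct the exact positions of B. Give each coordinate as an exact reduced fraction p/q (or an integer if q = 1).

1. B_x = 223/29  [line 12/29·x + -30/29·y + 231/29 = 0 ∩ |BE|² = 15625/116]
2. B_y = 625/58  [line 12/29·x + -30/29·y + 231/29 = 0 ∩ |BE|² = 15625/116]
   → B = (223/29, 625/58)

B = (223/29, 625/58)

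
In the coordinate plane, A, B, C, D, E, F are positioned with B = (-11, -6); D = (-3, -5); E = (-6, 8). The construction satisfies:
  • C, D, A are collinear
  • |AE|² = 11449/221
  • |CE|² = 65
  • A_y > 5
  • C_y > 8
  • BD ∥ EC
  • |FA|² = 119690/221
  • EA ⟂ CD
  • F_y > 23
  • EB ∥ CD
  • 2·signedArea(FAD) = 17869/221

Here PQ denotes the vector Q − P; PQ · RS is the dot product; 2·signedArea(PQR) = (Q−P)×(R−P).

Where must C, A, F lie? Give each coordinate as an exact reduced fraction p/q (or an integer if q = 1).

1. C_x = 2  [EB ∥ CD ∩ BD ∥ EC]
2. C_y = 9  [EB ∥ CD ∩ BD ∥ EC]
   → C = (2, 9)
3. A_x = 172/221  [C, D, A are collinear ∩ EA ⟂ CD]
4. A_y = 1233/221  [C, D, A are collinear ∩ EA ⟂ CD]
   → A = (172/221, 1233/221)
5. F_x = 15  [line 2338/221·x + -835/221·y + -15030/221 = 0 ∩ |FA|² = 119690/221]
6. F_y = 24  [line 2338/221·x + -835/221·y + -15030/221 = 0 ∩ |FA|² = 119690/221]
   → F = (15, 24)

A = (172/221, 1233/221)
C = (2, 9)
F = (15, 24)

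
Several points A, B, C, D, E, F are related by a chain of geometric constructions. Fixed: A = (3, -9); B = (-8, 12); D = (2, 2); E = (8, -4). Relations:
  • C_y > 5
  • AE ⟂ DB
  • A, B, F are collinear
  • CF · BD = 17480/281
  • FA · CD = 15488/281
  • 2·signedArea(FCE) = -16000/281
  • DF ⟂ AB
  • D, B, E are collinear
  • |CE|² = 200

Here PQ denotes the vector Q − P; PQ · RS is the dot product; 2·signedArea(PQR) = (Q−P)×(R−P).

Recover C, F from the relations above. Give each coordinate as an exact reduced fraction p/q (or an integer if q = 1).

C = (-2, 6)
F = (-488/281, 12/281)

1. F_x = -488/281  [A, B, F are collinear ∩ DF ⟂ AB]
2. F_y = 12/281  [A, B, F are collinear ∩ DF ⟂ AB]
   → F = (-488/281, 12/281)
3. C_x = -2  [CF · BD = 17480/281 ∩ FA · CD = 15488/281]
4. C_y = 6  [CF · BD = 17480/281 ∩ FA · CD = 15488/281]
   → C = (-2, 6)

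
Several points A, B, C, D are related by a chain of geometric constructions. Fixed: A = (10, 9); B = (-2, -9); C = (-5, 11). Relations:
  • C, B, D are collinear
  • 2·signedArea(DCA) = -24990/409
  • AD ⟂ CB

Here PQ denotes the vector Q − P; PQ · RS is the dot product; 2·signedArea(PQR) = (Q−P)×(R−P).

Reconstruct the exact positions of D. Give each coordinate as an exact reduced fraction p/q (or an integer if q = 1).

D = (-1790/409, 2799/409)

1. D_x = -1790/409  [C, B, D are collinear ∩ AD ⟂ CB]
2. D_y = 2799/409  [C, B, D are collinear ∩ AD ⟂ CB]
   → D = (-1790/409, 2799/409)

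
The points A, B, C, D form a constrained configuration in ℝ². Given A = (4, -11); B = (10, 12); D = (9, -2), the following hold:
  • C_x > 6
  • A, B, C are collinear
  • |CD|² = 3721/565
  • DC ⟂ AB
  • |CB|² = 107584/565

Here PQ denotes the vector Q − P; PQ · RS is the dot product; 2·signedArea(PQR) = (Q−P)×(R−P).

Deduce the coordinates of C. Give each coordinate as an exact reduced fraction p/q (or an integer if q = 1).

1. C_x = 3682/565  [A, B, C are collinear ∩ DC ⟂ AB]
2. C_y = -764/565  [A, B, C are collinear ∩ DC ⟂ AB]
   → C = (3682/565, -764/565)

C = (3682/565, -764/565)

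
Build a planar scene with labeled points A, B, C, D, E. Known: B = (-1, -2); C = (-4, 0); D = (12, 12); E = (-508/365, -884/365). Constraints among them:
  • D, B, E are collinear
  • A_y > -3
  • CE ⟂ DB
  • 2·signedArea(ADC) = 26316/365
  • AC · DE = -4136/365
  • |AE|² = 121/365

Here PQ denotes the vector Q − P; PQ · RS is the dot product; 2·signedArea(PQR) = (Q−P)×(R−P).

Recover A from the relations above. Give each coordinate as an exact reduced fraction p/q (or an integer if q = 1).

1. A_x = -651/365  [2·signedArea(ADC) = 26316/365 ∩ AC · DE = -4136/365]
2. A_y = -1038/365  [2·signedArea(ADC) = 26316/365 ∩ AC · DE = -4136/365]
   → A = (-651/365, -1038/365)

A = (-651/365, -1038/365)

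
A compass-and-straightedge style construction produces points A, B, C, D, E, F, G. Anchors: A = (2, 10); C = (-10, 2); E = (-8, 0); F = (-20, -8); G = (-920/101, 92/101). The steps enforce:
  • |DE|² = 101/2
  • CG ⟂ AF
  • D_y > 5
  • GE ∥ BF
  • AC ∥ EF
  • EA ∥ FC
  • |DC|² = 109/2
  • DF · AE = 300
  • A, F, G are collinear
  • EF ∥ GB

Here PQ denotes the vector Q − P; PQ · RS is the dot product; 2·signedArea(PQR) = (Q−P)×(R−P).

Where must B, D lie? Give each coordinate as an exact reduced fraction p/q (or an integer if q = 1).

B = (-2132/101, -716/101)
D = (-7/2, 11/2)

1. B_x = -2132/101  [GE ∥ BF ∩ EF ∥ GB]
2. B_y = -716/101  [GE ∥ BF ∩ EF ∥ GB]
   → B = (-2132/101, -716/101)
3. D_x = -7/2  [line 10·x + 10·y + -20 = 0 ∩ |DE|² = 101/2]
4. D_y = 11/2  [line 10·x + 10·y + -20 = 0 ∩ |DE|² = 101/2]
   → D = (-7/2, 11/2)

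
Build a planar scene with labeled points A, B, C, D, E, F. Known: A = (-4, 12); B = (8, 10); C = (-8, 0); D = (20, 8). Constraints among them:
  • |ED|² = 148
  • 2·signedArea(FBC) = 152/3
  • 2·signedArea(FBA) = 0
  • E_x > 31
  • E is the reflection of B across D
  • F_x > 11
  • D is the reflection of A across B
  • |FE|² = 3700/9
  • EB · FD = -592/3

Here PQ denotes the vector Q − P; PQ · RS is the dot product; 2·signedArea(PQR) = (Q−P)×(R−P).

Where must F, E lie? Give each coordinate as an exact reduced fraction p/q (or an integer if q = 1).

1. F_x = 12  [2·signedArea(FBA) = 0 ∩ 2·signedArea(FBC) = 152/3]
2. F_y = 28/3  [2·signedArea(FBA) = 0 ∩ 2·signedArea(FBC) = 152/3]
   → F = (12, 28/3)
3. E_x = 32  [E is the reflection of B across D]
4. E_y = 6  [E is the reflection of B across D]
   → E = (32, 6)

E = (32, 6)
F = (12, 28/3)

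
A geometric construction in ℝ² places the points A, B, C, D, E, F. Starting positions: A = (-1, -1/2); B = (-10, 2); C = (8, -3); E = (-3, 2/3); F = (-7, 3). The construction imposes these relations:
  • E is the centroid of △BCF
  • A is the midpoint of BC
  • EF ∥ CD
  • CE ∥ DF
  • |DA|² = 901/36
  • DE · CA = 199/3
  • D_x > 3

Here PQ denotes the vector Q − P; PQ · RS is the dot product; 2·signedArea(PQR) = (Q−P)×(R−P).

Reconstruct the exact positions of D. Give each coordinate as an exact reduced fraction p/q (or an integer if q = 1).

1. D_x = 4  [CE ∥ DF ∩ EF ∥ CD]
2. D_y = -2/3  [CE ∥ DF ∩ EF ∥ CD]
   → D = (4, -2/3)

D = (4, -2/3)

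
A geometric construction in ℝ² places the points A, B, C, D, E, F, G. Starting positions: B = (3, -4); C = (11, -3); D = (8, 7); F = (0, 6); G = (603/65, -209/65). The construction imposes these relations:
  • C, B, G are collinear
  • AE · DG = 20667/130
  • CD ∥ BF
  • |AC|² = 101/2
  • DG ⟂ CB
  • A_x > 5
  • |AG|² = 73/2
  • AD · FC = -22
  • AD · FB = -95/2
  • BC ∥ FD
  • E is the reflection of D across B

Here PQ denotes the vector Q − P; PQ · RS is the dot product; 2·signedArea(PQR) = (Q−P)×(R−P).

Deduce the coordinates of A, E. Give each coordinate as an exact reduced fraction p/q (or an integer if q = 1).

A = (11/2, 3/2)
E = (-2, -15)

1. A_x = 11/2  [AD · FC = -22 ∩ AD · FB = -95/2]
2. A_y = 3/2  [AD · FC = -22 ∩ AD · FB = -95/2]
   → A = (11/2, 3/2)
3. E_x = -2  [E is the reflection of D across B]
4. E_y = -15  [E is the reflection of D across B]
   → E = (-2, -15)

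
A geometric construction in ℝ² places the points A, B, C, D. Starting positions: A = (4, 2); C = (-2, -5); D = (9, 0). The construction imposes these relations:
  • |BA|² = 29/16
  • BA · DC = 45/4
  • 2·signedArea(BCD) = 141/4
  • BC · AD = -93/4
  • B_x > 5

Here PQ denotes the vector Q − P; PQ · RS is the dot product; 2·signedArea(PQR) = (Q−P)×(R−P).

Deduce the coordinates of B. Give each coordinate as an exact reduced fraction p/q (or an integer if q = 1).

1. B_x = 21/4  [BA · DC = 45/4 ∩ BC · AD = -93/4]
2. B_y = 3/2  [BA · DC = 45/4 ∩ BC · AD = -93/4]
   → B = (21/4, 3/2)

B = (21/4, 3/2)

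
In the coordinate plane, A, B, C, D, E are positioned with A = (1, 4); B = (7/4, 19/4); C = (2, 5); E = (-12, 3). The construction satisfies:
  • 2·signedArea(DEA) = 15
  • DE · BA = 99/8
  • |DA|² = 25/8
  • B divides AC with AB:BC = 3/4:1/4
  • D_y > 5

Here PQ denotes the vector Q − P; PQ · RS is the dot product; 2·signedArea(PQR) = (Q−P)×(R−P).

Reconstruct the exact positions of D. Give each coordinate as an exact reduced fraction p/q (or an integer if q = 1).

D = (9/4, 21/4)

1. D_x = 9/4  [2·signedArea(DEA) = 15 ∩ DE · BA = 99/8]
2. D_y = 21/4  [2·signedArea(DEA) = 15 ∩ DE · BA = 99/8]
   → D = (9/4, 21/4)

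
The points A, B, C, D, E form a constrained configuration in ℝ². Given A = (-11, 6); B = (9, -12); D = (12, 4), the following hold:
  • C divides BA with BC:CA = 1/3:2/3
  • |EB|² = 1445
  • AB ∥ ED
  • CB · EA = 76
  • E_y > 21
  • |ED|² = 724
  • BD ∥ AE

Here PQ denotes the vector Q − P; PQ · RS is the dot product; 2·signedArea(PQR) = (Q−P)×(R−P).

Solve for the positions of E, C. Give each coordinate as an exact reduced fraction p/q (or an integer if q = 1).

C = (7/3, -6)
E = (-8, 22)

1. E_x = -8  [AB ∥ ED ∩ BD ∥ AE]
2. E_y = 22  [AB ∥ ED ∩ BD ∥ AE]
   → E = (-8, 22)
3. C_x = 7/3  [C divides BA with BC:CA = 1/3:2/3]
4. C_y = -6  [C divides BA with BC:CA = 1/3:2/3]
   → C = (7/3, -6)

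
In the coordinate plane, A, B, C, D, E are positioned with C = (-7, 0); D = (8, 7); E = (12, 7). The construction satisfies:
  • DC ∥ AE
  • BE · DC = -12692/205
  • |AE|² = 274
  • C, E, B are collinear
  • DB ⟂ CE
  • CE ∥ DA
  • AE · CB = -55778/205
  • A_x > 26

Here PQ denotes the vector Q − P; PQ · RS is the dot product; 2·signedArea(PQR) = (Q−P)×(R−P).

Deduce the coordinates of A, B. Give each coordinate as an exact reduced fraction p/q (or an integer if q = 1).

1. A_x = 27  [DC ∥ AE ∩ CE ∥ DA]
2. A_y = 14  [DC ∥ AE ∩ CE ∥ DA]
   → A = (27, 14)
3. B_x = 1738/205  [C, E, B are collinear ∩ DB ⟂ CE]
4. B_y = 1169/205  [C, E, B are collinear ∩ DB ⟂ CE]
   → B = (1738/205, 1169/205)

A = (27, 14)
B = (1738/205, 1169/205)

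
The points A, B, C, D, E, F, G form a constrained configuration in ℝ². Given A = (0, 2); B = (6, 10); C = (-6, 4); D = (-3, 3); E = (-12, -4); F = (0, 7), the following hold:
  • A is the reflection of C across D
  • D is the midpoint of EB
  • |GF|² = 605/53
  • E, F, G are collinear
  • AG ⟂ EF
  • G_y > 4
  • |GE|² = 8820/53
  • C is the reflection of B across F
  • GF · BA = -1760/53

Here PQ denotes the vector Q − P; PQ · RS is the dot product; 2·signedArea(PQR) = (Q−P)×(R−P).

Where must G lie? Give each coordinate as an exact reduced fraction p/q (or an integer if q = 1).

1. G_x = -132/53  [E, F, G are collinear ∩ AG ⟂ EF]
2. G_y = 250/53  [E, F, G are collinear ∩ AG ⟂ EF]
   → G = (-132/53, 250/53)

G = (-132/53, 250/53)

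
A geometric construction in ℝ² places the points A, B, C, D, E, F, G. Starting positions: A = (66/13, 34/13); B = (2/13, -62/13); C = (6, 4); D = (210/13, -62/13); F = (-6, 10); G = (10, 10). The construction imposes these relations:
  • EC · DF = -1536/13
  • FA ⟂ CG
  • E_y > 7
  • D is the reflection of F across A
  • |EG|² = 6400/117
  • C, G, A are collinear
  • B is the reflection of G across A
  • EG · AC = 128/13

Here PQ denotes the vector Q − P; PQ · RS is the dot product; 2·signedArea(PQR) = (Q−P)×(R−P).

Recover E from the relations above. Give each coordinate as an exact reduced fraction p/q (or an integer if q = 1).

E = (118/39, 98/13)

1. E_x = 118/39  [EC · DF = -1536/13 ∩ EG · AC = 128/13]
2. E_y = 98/13  [EC · DF = -1536/13 ∩ EG · AC = 128/13]
   → E = (118/39, 98/13)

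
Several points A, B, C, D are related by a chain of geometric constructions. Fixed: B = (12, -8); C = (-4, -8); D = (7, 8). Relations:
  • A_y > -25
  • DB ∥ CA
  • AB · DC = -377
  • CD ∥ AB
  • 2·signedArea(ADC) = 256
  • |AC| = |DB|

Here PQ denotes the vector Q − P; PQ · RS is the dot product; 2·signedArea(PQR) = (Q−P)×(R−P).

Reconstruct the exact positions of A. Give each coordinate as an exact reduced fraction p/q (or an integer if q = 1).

A = (1, -24)

1. A_x = 1  [CD ∥ AB ∩ DB ∥ CA]
2. A_y = -24  [CD ∥ AB ∩ DB ∥ CA]
   → A = (1, -24)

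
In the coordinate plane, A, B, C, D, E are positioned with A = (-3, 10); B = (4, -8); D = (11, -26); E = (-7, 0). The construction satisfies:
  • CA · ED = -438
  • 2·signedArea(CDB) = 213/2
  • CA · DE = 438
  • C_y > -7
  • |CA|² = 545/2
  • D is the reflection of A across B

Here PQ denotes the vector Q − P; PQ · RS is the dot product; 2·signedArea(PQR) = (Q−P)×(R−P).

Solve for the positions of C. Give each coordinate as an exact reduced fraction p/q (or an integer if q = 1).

1. C_x = -5/2  [CA · ED = -438 ∩ 2·signedArea(CDB) = 213/2]
2. C_y = -13/2  [CA · ED = -438 ∩ 2·signedArea(CDB) = 213/2]
   → C = (-5/2, -13/2)

C = (-5/2, -13/2)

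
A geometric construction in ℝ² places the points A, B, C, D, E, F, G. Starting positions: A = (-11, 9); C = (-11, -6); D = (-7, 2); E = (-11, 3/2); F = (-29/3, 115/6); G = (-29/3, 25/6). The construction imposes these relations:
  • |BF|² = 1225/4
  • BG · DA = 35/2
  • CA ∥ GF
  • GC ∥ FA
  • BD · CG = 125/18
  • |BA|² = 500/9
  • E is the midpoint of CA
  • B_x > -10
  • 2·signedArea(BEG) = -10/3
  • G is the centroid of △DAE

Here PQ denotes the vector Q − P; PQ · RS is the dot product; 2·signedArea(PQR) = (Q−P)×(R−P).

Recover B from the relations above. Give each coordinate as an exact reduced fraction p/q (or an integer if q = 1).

B = (-29/3, 5/3)

1. B_x = -29/3  [BG · DA = 35/2 ∩ 2·signedArea(BEG) = -10/3]
2. B_y = 5/3  [BG · DA = 35/2 ∩ 2·signedArea(BEG) = -10/3]
   → B = (-29/3, 5/3)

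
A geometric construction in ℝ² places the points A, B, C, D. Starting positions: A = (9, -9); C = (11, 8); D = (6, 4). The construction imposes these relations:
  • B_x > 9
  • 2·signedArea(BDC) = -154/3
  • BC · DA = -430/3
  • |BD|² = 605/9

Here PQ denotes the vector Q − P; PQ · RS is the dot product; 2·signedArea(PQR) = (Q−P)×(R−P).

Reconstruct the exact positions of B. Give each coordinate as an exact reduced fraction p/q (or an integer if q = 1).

B = (29/3, -10/3)

1. B_x = 29/3  [2·signedArea(BDC) = -154/3 ∩ BC · DA = -430/3]
2. B_y = -10/3  [2·signedArea(BDC) = -154/3 ∩ BC · DA = -430/3]
   → B = (29/3, -10/3)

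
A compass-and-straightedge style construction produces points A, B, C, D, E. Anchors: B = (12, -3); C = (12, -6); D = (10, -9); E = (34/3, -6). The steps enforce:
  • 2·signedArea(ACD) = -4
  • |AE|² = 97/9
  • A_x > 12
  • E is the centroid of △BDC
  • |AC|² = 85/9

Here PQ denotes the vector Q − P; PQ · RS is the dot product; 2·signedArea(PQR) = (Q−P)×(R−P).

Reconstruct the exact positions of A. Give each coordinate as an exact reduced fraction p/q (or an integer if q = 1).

A = (38/3, -3)

1. A_x = 38/3  [line 3·x + -2·y + -44 = 0 ∩ |AC|² = 85/9]
2. A_y = -3  [line 3·x + -2·y + -44 = 0 ∩ |AC|² = 85/9]
   → A = (38/3, -3)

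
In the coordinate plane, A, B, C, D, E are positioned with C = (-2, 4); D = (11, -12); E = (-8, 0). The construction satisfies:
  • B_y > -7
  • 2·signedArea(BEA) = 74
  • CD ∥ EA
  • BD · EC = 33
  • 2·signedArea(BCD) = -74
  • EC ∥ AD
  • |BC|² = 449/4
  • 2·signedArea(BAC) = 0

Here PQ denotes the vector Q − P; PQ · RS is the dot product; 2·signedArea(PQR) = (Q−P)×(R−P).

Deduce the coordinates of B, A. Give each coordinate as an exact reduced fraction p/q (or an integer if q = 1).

1. B_x = 3/2  [2·signedArea(BCD) = -74 ∩ BD · EC = 33]
2. B_y = -6  [2·signedArea(BCD) = -74 ∩ BD · EC = 33]
   → B = (3/2, -6)
3. A_x = 5  [2·signedArea(BAC) = 0 ∩ EC ∥ AD]
4. A_y = -16  [2·signedArea(BAC) = 0 ∩ EC ∥ AD]
   → A = (5, -16)

A = (5, -16)
B = (3/2, -6)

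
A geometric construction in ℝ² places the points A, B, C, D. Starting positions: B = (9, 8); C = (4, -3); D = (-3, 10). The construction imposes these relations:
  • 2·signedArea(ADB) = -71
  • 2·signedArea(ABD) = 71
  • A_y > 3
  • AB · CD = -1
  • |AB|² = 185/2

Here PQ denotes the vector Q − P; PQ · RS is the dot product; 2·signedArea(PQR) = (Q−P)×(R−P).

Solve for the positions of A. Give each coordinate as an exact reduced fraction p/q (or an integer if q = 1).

A = (1/2, 7/2)

1. A_x = 1/2  [2·signedArea(ADB) = -71 ∩ AB · CD = -1]
2. A_y = 7/2  [2·signedArea(ADB) = -71 ∩ AB · CD = -1]
   → A = (1/2, 7/2)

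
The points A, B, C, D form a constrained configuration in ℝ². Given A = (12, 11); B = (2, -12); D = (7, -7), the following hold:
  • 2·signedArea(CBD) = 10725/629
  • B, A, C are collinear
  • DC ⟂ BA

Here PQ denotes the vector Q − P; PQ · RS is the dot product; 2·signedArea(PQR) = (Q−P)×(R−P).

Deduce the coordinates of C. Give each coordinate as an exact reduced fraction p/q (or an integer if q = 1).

C = (2908/629, -3753/629)

1. C_x = 2908/629  [B, A, C are collinear ∩ DC ⟂ BA]
2. C_y = -3753/629  [B, A, C are collinear ∩ DC ⟂ BA]
   → C = (2908/629, -3753/629)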